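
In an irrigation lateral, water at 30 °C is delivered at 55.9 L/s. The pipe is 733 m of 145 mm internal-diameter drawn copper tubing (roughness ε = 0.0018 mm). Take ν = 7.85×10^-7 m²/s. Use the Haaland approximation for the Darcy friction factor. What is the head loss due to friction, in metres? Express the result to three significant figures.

V = 4Q/(πD²) = 4·0.0559/(π·0.145²) = 3.385 m/s
Re = VD/ν = 3.385·0.145/7.85×10^-7 = 6.25×10^5 → turbulent
ε/D = 0.0018/145 = 1.24×10^-5
Haaland: f = 0.01272
h_f = f(L/D)V²/(2g) = 0.01272·(733/0.145)·3.385²/(2·9.81) = 37.56 m

h_f ≈ 37.6 m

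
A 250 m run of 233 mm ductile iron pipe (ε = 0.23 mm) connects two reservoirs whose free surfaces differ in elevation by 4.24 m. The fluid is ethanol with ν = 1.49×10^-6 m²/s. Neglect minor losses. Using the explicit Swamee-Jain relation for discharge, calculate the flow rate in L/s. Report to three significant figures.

Q ≈ 82.9 L/s

Swamee-Jain (Type II): Q = -0.965·√(gD⁵h_f/L)·ln[ε/(3.7D) + √(3.17ν²L/(gD³h_f))]
√(gD⁵h_f/L) = √(9.81·0.233⁵·4.24/250) = 0.01069
ε/(3.7D) = 2.67×10^-4; √(3.17ν²L/(gD³h_f)) = 5.78×10^-5
Q = -0.965·0.01069·ln(3.246×10^-4) = 0.08286 m³/s
Check: V = 1.94 m/s, Re = 3.04×10^5, f = 0.02068, h_f = 4.27 m ≈ 4.24 m ✓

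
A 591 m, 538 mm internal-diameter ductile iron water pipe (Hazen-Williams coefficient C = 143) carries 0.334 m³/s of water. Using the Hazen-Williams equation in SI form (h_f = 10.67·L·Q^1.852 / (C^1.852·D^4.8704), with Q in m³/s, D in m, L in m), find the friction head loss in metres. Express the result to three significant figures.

h_f = 10.67·591·0.334^1.852 / (143^1.852·0.538^4.8704) = 1.727 m

h_f ≈ 1.73 m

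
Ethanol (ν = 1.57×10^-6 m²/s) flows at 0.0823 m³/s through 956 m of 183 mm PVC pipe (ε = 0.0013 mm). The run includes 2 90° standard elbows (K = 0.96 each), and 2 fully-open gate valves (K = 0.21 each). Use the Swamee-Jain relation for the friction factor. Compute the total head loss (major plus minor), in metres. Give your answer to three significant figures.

V = 4Q/(πD²) = 3.129 m/s; V²/2g = 0.4990 m
Re = 3.65×10^5, ε/D = 7.10×10^-6 → f = 0.01396 (Swamee-Jain)
Major: h_f = f(L/D)·V²/2g = 0.01396·5224·0.4990 = 36.38 m
Minor: ΣK = 2.34; h_m = ΣK·V²/2g = 1.168 m
Total H_L = 36.38 + 1.168 = 37.55 m

H_L ≈ 37.6 m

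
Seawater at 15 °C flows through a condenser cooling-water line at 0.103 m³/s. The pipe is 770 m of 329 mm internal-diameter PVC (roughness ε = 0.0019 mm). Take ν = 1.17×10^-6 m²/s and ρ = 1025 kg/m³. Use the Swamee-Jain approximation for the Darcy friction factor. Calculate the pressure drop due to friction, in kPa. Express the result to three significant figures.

V = 4Q/(πD²) = 4·0.103/(π·0.329²) = 1.212 m/s
Re = VD/ν = 1.212·0.329/1.17×10^-6 = 3.41×10^5 → turbulent
ε/D = 0.0019/329 = 5.78×10^-6
Swamee-Jain: f = 0.01411
h_f = f(L/D)V²/(2g) = 0.01411·(770/0.329)·1.212²/(2·9.81) = 2.471 m
Δp = ρg·h_f = 1025·9.81·2.471 = 24.85 kPa

Δp ≈ 24.8 kPa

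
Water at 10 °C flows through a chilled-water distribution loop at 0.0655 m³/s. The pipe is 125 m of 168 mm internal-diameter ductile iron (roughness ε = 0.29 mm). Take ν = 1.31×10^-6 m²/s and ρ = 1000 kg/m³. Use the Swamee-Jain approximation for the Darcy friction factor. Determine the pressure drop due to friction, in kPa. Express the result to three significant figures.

Δp ≈ 75.3 kPa

V = 4Q/(πD²) = 4·0.0655/(π·0.168²) = 2.955 m/s
Re = VD/ν = 2.955·0.168/1.31×10^-6 = 3.79×10^5 → turbulent
ε/D = 0.29/168 = 0.00173
Swamee-Jain: f = 0.02320
h_f = f(L/D)V²/(2g) = 0.02320·(125/0.168)·2.955²/(2·9.81) = 7.680 m
Δp = ρg·h_f = 1000·9.81·7.680 = 75.34 kPa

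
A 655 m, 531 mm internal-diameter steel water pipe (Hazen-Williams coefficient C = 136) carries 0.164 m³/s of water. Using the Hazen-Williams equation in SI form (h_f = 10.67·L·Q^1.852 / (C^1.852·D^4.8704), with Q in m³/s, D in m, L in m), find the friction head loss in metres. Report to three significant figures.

h_f = 10.67·655·0.164^1.852 / (136^1.852·0.531^4.8704) = 0.5996 m

h_f ≈ 0.600 m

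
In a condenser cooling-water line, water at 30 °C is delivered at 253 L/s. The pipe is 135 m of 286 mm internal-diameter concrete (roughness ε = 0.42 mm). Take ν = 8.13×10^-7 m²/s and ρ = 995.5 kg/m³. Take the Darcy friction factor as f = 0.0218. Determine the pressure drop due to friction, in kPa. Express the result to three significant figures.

Δp ≈ 79.4 kPa

V = 4Q/(πD²) = 4·0.253/(π·0.286²) = 3.938 m/s
h_f = f(L/D)V²/(2g) = 0.02180·(135/0.286)·3.938²/(2·9.81) = 8.134 m
Δp = ρg·h_f = 995.5·9.81·8.134 = 79.44 kPa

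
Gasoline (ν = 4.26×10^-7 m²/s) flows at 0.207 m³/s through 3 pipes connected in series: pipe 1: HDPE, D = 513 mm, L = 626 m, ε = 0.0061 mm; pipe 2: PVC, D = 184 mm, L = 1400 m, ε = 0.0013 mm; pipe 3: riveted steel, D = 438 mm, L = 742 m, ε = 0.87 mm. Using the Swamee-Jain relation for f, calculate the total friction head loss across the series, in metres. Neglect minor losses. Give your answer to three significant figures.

Pipe 1: V = 1.001 m/s, Re = 1.21×10^6, ε/D = 1.19×10^-5, f = 0.01157, h_1 = f(L/D)V²/2g = 0.7220 m
Pipe 2: V = 7.785 m/s, Re = 3.36×10^6, ε/D = 7.07×10^-6, f = 0.009926, h_2 = f(L/D)V²/2g = 233.3 m
Pipe 3: V = 1.374 m/s, Re = 1.41×10^6, ε/D = 0.00199, f = 0.02357, h_3 = f(L/D)V²/2g = 3.841 m
Series → Q common, losses add: H = Σh = 237.8 m

H ≈ 238 m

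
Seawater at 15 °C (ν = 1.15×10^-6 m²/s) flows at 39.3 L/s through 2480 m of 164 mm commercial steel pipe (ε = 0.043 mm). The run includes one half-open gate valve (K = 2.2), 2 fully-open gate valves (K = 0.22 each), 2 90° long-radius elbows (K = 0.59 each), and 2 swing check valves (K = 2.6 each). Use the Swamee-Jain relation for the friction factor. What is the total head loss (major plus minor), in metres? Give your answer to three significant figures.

H_L ≈ 46.9 m

V = 4Q/(πD²) = 1.860 m/s; V²/2g = 0.1764 m
Re = 2.65×10^5, ε/D = 2.62×10^-4 → f = 0.01700 (Swamee-Jain)
Major: h_f = f(L/D)·V²/2g = 0.01700·15122·0.1764 = 45.35 m
Minor: ΣK = 9.02; h_m = ΣK·V²/2g = 1.591 m
Total H_L = 45.35 + 1.591 = 46.94 m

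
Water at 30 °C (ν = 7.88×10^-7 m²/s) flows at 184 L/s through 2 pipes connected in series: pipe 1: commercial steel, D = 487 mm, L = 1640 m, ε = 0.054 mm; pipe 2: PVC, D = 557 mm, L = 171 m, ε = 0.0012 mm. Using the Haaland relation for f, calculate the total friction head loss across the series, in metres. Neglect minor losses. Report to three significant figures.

H ≈ 2.47 m

Pipe 1: V = 0.9878 m/s, Re = 6.10×10^5, ε/D = 1.11×10^-4, f = 0.01408, h_1 = f(L/D)V²/2g = 2.359 m
Pipe 2: V = 0.7551 m/s, Re = 5.34×10^5, ε/D = 2.15×10^-6, f = 0.01294, h_2 = f(L/D)V²/2g = 0.1154 m
Series → Q common, losses add: H = Σh = 2.474 m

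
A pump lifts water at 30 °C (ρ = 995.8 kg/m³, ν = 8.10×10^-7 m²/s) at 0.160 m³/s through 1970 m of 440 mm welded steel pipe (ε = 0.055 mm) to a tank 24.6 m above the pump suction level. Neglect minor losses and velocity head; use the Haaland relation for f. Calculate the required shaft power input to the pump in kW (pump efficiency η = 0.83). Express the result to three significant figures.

P_shaft ≈ 53.1 kW

V = 4Q/(πD²) = 1.052 m/s; Re = 5.72×10^5; ε/D = 1.25×10^-4; f = 0.01434
h_f = f(L/D)V²/2g = 3.624 m
Total head H = z + h_f = 24.6 + 3.624 = 28.22 m
P_hyd = ρgQH = 995.8·9.81·0.160·28.22 = 44.11 kW
P_shaft = P_hyd/η = 44.11/0.83 = 53.15 kW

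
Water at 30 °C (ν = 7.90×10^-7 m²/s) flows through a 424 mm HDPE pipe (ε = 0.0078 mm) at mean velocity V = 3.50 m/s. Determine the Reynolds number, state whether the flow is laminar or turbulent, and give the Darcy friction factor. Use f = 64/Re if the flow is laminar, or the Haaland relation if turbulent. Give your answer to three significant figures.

Re = VD/ν = 3.500·0.424/7.90×10^-7 = 1.88×10^6
Re > 4000 → turbulent; ε/D = 1.84×10^-5
Haaland: f = 0.01097

Re ≈ 1.88×10^6; turbulent; f ≈ 0.0110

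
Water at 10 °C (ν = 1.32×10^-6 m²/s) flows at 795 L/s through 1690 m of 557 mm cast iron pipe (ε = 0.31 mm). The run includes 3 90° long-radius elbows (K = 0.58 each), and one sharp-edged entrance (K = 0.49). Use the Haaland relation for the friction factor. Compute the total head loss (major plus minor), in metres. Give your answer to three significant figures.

H_L ≈ 29.9 m

V = 4Q/(πD²) = 3.263 m/s; V²/2g = 0.5425 m
Re = 1.38×10^6, ε/D = 5.57×10^-4 → f = 0.01744 (Haaland)
Major: h_f = f(L/D)·V²/2g = 0.01744·3034·0.5425 = 28.71 m
Minor: ΣK = 2.23; h_m = ΣK·V²/2g = 1.210 m
Total H_L = 28.71 + 1.210 = 29.92 m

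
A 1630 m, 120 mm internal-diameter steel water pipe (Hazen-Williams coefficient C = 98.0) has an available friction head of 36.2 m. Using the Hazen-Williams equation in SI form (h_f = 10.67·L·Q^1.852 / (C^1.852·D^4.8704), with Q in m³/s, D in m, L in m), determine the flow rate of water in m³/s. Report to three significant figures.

Rearranging: Q = [h_f·C^1.852·D^4.8704 / (10.67·L)]^(1/1.852)
Q = [36.2·98.0^1.852·0.120^4.8704 / (10.67·1630)]^0.540 = 0.01323 m³/s

Q ≈ 0.0132 m³/s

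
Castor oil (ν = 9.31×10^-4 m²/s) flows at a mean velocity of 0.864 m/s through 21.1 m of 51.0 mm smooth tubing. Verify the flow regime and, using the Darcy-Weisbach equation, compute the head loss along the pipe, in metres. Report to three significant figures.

Re = VD/ν = 0.864·0.05100/9.31×10^-4 = 47.3 → laminar (Re < 2300)
f = 64/Re = 1.352
h_f = f(L/D)V²/(2g) = 1.352·(21.1/0.05100)·0.864²/(2·9.81) = 21.29 m

h_f ≈ 21.3 m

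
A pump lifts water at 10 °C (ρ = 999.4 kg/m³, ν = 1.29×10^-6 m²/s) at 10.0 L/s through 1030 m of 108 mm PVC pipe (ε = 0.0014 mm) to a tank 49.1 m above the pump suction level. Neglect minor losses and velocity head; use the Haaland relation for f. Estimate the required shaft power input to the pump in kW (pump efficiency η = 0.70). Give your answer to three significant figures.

V = 4Q/(πD²) = 1.092 m/s; Re = 9.14×10^4; ε/D = 1.30×10^-5; f = 0.01821
h_f = f(L/D)V²/2g = 10.55 m
Total head H = z + h_f = 49.1 + 10.55 = 59.65 m
P_hyd = ρgQH = 999.4·9.81·0.0100·59.65 = 5.848 kW
P_shaft = P_hyd/η = 5.848/0.70 = 8.354 kW

P_shaft ≈ 8.35 kW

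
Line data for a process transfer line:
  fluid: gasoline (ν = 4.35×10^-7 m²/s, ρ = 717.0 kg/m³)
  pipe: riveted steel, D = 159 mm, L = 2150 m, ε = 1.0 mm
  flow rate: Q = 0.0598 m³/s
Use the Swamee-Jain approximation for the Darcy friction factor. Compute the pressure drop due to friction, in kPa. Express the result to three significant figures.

V = 4Q/(πD²) = 4·0.0598/(π·0.159²) = 3.012 m/s
Re = VD/ν = 3.012·0.159/4.35×10^-7 = 1.10×10^6 → turbulent
ε/D = 1.0/159 = 0.00629
Swamee-Jain: f = 0.03272
h_f = f(L/D)V²/(2g) = 0.03272·(2150/0.159)·3.012²/(2·9.81) = 204.5 m
Δp = ρg·h_f = 717.0·9.81·204.5 = 1439 kPa

Δp ≈ 1440 kPa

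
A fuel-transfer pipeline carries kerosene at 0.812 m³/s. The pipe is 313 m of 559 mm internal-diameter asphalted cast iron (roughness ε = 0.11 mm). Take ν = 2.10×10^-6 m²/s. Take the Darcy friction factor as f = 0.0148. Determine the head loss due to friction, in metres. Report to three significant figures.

h_f ≈ 4.62 m

V = 4Q/(πD²) = 4·0.812/(π·0.559²) = 3.309 m/s
h_f = f(L/D)V²/(2g) = 0.01480·(313/0.559)·3.309²/(2·9.81) = 4.624 m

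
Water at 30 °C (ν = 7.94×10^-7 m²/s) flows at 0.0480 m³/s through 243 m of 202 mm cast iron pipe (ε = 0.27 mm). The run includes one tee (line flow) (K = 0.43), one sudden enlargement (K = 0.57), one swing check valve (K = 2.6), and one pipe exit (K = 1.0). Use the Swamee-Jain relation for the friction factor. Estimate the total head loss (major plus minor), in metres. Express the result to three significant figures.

V = 4Q/(πD²) = 1.498 m/s; V²/2g = 0.1143 m
Re = 3.81×10^5, ε/D = 0.00134 → f = 0.02187 (Swamee-Jain)
Major: h_f = f(L/D)·V²/2g = 0.02187·1203·0.1143 = 3.008 m
Minor: ΣK = 4.60; h_m = ΣK·V²/2g = 0.5260 m
Total H_L = 3.008 + 0.5260 = 3.534 m

H_L ≈ 3.53 m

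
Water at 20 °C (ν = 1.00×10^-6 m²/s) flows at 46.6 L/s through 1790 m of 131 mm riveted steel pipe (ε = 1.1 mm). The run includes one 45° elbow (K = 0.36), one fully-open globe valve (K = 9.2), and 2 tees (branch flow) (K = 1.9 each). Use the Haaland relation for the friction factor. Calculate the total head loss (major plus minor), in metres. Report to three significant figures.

V = 4Q/(πD²) = 3.457 m/s; V²/2g = 0.6093 m
Re = 4.53×10^5, ε/D = 0.00840 → f = 0.03597 (Haaland)
Major: h_f = f(L/D)·V²/2g = 0.03597·13664·0.6093 = 299.5 m
Minor: ΣK = 13.4; h_m = ΣK·V²/2g = 8.140 m
Total H_L = 299.5 + 8.140 = 307.6 m

H_L ≈ 308 m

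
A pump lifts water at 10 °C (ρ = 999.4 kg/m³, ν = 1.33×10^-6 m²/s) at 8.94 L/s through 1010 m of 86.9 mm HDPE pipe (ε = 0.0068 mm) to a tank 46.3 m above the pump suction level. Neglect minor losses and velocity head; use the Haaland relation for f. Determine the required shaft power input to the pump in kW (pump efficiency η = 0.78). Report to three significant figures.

P_shaft ≈ 7.96 kW

V = 4Q/(πD²) = 1.507 m/s; Re = 9.85×10^4; ε/D = 7.83×10^-5; f = 0.01822
h_f = f(L/D)V²/2g = 24.52 m
Total head H = z + h_f = 46.3 + 24.52 = 70.82 m
P_hyd = ρgQH = 999.4·9.81·0.00894·70.82 = 6.207 kW
P_shaft = P_hyd/η = 6.207/0.78 = 7.958 kW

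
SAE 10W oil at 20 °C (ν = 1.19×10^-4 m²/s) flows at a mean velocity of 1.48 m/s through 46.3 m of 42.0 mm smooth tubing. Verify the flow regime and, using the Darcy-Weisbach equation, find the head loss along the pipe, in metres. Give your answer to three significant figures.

h_f ≈ 15.1 m

Re = VD/ν = 1.48·0.04200/1.19×10^-4 = 522 → laminar (Re < 2300)
f = 64/Re = 0.1225
h_f = f(L/D)V²/(2g) = 0.1225·(46.3/0.04200)·1.48²/(2·9.81) = 15.08 m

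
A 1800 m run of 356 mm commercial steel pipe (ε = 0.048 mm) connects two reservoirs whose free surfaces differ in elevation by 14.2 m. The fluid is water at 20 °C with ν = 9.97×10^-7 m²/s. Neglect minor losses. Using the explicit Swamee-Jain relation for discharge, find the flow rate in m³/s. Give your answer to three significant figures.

Q ≈ 0.195 m³/s

Swamee-Jain (Type II): Q = -0.965·√(gD⁵h_f/L)·ln[ε/(3.7D) + √(3.17ν²L/(gD³h_f))]
√(gD⁵h_f/L) = √(9.81·0.356⁵·14.2/1800) = 0.02104
ε/(3.7D) = 3.64×10^-5; √(3.17ν²L/(gD³h_f)) = 3.00×10^-5
Q = -0.965·0.02104·ln(6.648×10^-5) = 0.1953 m³/s
Check: V = 1.96 m/s, Re = 7.00×10^5, f = 0.01439, h_f = 14.3 m ≈ 14.2 m ✓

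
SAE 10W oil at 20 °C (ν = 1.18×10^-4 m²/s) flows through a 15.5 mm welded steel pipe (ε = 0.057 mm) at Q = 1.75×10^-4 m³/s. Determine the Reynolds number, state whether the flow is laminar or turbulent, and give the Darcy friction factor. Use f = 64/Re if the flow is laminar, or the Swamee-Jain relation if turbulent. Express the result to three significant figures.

Re ≈ 122; laminar; f = 64/Re ≈ 0.525

V = 4Q/(πD²) = 0.9274 m/s
Re = VD/ν = 0.9274·0.0155/1.18×10^-4 = 122
Re < 2300 → laminar → f = 64/Re = 0.5253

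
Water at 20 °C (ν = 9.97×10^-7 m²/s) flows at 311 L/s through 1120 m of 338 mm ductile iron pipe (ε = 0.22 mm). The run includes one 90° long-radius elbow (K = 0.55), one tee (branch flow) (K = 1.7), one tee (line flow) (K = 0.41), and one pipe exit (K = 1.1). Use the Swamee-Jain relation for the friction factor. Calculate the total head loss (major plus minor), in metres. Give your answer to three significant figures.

V = 4Q/(πD²) = 3.466 m/s; V²/2g = 0.6123 m
Re = 1.18×10^6, ε/D = 6.51×10^-4 → f = 0.01818 (Swamee-Jain)
Major: h_f = f(L/D)·V²/2g = 0.01818·3314·0.6123 = 36.88 m
Minor: ΣK = 3.76; h_m = ΣK·V²/2g = 2.302 m
Total H_L = 36.88 + 2.302 = 39.19 m

H_L ≈ 39.2 m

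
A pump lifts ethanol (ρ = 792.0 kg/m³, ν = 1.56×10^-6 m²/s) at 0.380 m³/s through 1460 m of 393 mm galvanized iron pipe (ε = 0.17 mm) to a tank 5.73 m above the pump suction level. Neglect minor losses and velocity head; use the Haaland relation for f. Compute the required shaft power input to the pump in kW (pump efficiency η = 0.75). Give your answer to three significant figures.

P_shaft ≈ 146 kW

V = 4Q/(πD²) = 3.133 m/s; Re = 7.89×10^5; ε/D = 4.33×10^-4; f = 0.01681
h_f = f(L/D)V²/2g = 31.24 m
Total head H = z + h_f = 5.73 + 31.24 = 36.97 m
P_hyd = ρgQH = 792.0·9.81·0.380·36.97 = 109.2 kW
P_shaft = P_hyd/η = 109.2/0.75 = 145.5 kW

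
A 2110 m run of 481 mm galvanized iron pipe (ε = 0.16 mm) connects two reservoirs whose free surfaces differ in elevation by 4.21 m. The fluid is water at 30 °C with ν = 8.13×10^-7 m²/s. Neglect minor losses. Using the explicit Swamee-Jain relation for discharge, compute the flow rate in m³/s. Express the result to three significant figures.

Q ≈ 0.195 m³/s

Swamee-Jain (Type II): Q = -0.965·√(gD⁵h_f/L)·ln[ε/(3.7D) + √(3.17ν²L/(gD³h_f))]
√(gD⁵h_f/L) = √(9.81·0.481⁵·4.21/2110) = 0.02245
ε/(3.7D) = 8.99×10^-5; √(3.17ν²L/(gD³h_f)) = 3.10×10^-5
Q = -0.965·0.02245·ln(1.209×10^-4) = 0.1954 m³/s
Check: V = 1.08 m/s, Re = 6.36×10^5, f = 0.01639, h_f = 4.24 m ≈ 4.21 m ✓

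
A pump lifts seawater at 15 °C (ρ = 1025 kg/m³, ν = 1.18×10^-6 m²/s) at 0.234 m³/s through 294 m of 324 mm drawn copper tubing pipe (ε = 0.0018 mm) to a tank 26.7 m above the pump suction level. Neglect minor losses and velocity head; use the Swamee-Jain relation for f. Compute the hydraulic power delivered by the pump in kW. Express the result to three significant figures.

P_hyd ≈ 73.5 kW

V = 4Q/(πD²) = 2.838 m/s; Re = 7.79×10^5; ε/D = 5.56×10^-6; f = 0.01223
h_f = f(L/D)V²/2g = 4.556 m
Total head H = z + h_f = 26.7 + 4.556 = 31.26 m
P_hyd = ρgQH = 1025·9.81·0.234·31.26 = 73.54 kW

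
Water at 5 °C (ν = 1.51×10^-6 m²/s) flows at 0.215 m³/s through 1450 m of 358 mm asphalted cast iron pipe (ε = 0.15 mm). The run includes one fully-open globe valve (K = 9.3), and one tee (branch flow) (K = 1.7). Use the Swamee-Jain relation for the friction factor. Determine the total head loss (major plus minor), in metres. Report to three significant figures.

V = 4Q/(πD²) = 2.136 m/s; V²/2g = 0.2325 m
Re = 5.06×10^5, ε/D = 4.19×10^-4 → f = 0.01724 (Swamee-Jain)
Major: h_f = f(L/D)·V²/2g = 0.01724·4050·0.2325 = 16.23 m
Minor: ΣK = 11.0; h_m = ΣK·V²/2g = 2.558 m
Total H_L = 16.23 + 2.558 = 18.79 m

H_L ≈ 18.8 m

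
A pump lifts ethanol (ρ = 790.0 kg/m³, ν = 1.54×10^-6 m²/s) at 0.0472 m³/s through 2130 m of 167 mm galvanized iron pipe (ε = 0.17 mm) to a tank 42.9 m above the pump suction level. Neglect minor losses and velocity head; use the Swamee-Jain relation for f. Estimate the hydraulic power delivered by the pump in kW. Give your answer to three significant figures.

P_hyd ≈ 39.0 kW

V = 4Q/(πD²) = 2.155 m/s; Re = 2.34×10^5; ε/D = 0.00102; f = 0.02108
h_f = f(L/D)V²/2g = 63.62 m
Total head H = z + h_f = 42.9 + 63.62 = 106.5 m
P_hyd = ρgQH = 790.0·9.81·0.0472·106.5 = 38.96 kW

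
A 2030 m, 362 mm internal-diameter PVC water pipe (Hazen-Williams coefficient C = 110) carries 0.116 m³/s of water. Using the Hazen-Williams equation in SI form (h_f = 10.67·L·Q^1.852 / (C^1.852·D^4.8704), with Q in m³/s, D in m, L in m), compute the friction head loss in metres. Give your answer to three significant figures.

h_f ≈ 9.37 m

h_f = 10.67·2030·0.116^1.852 / (110^1.852·0.362^4.8704) = 9.368 m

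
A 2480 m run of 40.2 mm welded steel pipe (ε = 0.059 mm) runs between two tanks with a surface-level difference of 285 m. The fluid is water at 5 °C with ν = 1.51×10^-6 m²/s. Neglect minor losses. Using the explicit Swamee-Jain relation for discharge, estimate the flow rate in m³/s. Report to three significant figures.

Swamee-Jain (Type II): Q = -0.965·√(gD⁵h_f/L)·ln[ε/(3.7D) + √(3.17ν²L/(gD³h_f))]
√(gD⁵h_f/L) = √(9.81·0.0402⁵·285/2480) = 3.440×10^-4
ε/(3.7D) = 3.97×10^-4; √(3.17ν²L/(gD³h_f)) = 3.14×10^-4
Q = -0.965·3.440×10^-4·ln(7.108×10^-4) = 0.002407 m³/s
Check: V = 1.90 m/s, Re = 5.05×10^4, f = 0.02543, h_f = 288 m ≈ 285 m ✓

Q ≈ 0.00241 m³/s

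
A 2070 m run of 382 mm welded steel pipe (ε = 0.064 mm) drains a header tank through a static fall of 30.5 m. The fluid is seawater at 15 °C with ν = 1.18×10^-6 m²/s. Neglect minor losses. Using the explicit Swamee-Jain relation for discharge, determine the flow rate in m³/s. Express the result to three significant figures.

Swamee-Jain (Type II): Q = -0.965·√(gD⁵h_f/L)·ln[ε/(3.7D) + √(3.17ν²L/(gD³h_f))]
√(gD⁵h_f/L) = √(9.81·0.382⁵·30.5/2070) = 0.03429
ε/(3.7D) = 4.53×10^-5; √(3.17ν²L/(gD³h_f)) = 2.34×10^-5
Q = -0.965·0.03429·ln(6.869×10^-5) = 0.3172 m³/s
Check: V = 2.77 m/s, Re = 8.96×10^5, f = 0.01450, h_f = 30.7 m ≈ 30.5 m ✓

Q ≈ 0.317 m³/s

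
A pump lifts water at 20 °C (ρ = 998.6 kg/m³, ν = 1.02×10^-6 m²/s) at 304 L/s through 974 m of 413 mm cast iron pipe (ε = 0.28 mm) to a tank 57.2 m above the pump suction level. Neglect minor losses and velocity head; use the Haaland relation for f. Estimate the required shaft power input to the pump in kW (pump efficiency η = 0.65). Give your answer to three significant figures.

V = 4Q/(πD²) = 2.269 m/s; Re = 9.19×10^5; ε/D = 6.78×10^-4; f = 0.01832
h_f = f(L/D)V²/2g = 11.34 m
Total head H = z + h_f = 57.2 + 11.34 = 68.54 m
P_hyd = ρgQH = 998.6·9.81·0.304·68.54 = 204.1 kW
P_shaft = P_hyd/η = 204.1/0.65 = 314.0 kW

P_shaft ≈ 314 kW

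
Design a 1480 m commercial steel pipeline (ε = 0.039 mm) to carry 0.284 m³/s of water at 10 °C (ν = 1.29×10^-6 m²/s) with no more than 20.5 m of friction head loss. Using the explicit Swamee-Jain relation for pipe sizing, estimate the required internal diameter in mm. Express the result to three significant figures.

Swamee-Jain (Type III): D = 0.66·[ε^1.25·(LQ²/(gh_f))^4.75 + ν·Q^9.4·(L/(gh_f))^5.2]^0.04
LQ²/(gh_f) = 0.5936; L/(gh_f) = 7.359
Term 1 = ε^1.25·(…)^4.75 = 2.59×10^-7; Term 2 = ν·Q^9.4·(…)^5.2 = 3.02×10^-7
D = 0.66·(2.59×10^-7 + 3.02×10^-7)^0.04 = 0.3711 m = 371 mm
Check: V = 2.63 m/s, Re = 7.55×10^5, f = 0.01392, h_f = 19.5 m ≈ 20.5 m ✓

D ≈ 371 mm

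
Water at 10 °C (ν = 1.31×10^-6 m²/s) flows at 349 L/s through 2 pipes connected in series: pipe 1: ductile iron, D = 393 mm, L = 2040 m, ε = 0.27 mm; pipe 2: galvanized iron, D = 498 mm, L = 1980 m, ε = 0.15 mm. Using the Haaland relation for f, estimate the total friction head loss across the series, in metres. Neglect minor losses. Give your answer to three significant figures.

H ≈ 50.6 m

Pipe 1: V = 2.877 m/s, Re = 8.63×10^5, ε/D = 6.87×10^-4, f = 0.01840, h_1 = f(L/D)V²/2g = 40.29 m
Pipe 2: V = 1.792 m/s, Re = 6.81×10^5, ε/D = 3.01×10^-4, f = 0.01588, h_2 = f(L/D)V²/2g = 10.33 m
Series → Q common, losses add: H = Σh = 50.62 m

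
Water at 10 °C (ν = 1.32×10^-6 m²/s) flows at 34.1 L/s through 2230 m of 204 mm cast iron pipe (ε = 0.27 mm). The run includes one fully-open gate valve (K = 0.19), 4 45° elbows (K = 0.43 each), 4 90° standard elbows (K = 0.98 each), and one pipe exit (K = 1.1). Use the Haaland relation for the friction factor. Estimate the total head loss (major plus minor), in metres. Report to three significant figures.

H_L ≈ 13.9 m

V = 4Q/(πD²) = 1.043 m/s; V²/2g = 0.05548 m
Re = 1.61×10^5, ε/D = 0.00132 → f = 0.02235 (Haaland)
Major: h_f = f(L/D)·V²/2g = 0.02235·10931·0.05548 = 13.55 m
Minor: ΣK = 6.93; h_m = ΣK·V²/2g = 0.3845 m
Total H_L = 13.55 + 0.3845 = 13.94 m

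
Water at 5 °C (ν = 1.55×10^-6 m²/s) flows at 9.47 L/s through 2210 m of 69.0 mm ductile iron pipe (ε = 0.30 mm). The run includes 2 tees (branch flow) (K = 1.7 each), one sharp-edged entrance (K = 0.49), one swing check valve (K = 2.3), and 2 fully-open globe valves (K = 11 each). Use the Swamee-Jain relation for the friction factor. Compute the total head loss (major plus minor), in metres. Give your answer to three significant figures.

H_L ≈ 326 m

V = 4Q/(πD²) = 2.533 m/s; V²/2g = 0.3269 m
Re = 1.13×10^5, ε/D = 0.00435 → f = 0.03028 (Swamee-Jain)
Major: h_f = f(L/D)·V²/2g = 0.03028·32029·0.3269 = 317.0 m
Minor: ΣK = 28.2; h_m = ΣK·V²/2g = 9.216 m
Total H_L = 317.0 + 9.216 = 326.2 m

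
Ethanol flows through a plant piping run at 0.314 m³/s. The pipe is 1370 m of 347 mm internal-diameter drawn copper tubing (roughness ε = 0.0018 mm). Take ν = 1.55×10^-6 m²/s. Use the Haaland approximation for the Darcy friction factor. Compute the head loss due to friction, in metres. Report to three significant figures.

V = 4Q/(πD²) = 4·0.314/(π·0.347²) = 3.320 m/s
Re = VD/ν = 3.320·0.347/1.55×10^-6 = 7.43×10^5 → turbulent
ε/D = 0.0018/347 = 5.19×10^-6
Haaland: f = 0.01226
h_f = f(L/D)V²/(2g) = 0.01226·(1370/0.347)·3.320²/(2·9.81) = 27.20 m

h_f ≈ 27.2 m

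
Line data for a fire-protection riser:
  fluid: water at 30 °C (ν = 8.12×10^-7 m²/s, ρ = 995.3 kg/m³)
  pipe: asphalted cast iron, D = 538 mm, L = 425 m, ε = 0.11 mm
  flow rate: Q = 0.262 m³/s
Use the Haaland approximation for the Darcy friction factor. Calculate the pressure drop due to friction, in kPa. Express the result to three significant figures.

V = 4Q/(πD²) = 4·0.262/(π·0.538²) = 1.153 m/s
Re = VD/ν = 1.153·0.538/8.12×10^-7 = 7.64×10^5 → turbulent
ε/D = 0.11/538 = 2.04×10^-4
Haaland: f = 0.01487
h_f = f(L/D)V²/(2g) = 0.01487·(425/0.538)·1.153²/(2·9.81) = 0.7954 m
Δp = ρg·h_f = 995.3·9.81·0.7954 = 7.766 kPa

Δp ≈ 7.77 kPa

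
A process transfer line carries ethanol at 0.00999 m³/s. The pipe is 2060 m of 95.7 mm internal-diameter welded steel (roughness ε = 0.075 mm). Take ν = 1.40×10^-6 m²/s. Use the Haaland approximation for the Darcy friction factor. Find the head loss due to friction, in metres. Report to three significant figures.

V = 4Q/(πD²) = 4·0.00999/(π·0.0957²) = 1.389 m/s
Re = VD/ν = 1.389·0.0957/1.40×10^-6 = 9.49×10^4 → turbulent
ε/D = 0.075/95.7 = 7.84×10^-4
Haaland: f = 0.02130
h_f = f(L/D)V²/(2g) = 0.02130·(2060/0.0957)·1.389²/(2·9.81) = 45.08 m

h_f ≈ 45.1 m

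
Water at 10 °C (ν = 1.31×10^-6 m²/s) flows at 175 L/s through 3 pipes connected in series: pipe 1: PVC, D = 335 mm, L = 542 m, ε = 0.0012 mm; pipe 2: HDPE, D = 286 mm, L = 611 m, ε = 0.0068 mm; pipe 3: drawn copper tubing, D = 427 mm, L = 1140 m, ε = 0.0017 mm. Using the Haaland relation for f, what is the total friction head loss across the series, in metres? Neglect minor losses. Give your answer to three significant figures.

Pipe 1: V = 1.985 m/s, Re = 5.08×10^5, ε/D = 3.58×10^-6, f = 0.01307, h_1 = f(L/D)V²/2g = 4.248 m
Pipe 2: V = 2.724 m/s, Re = 5.95×10^5, ε/D = 2.38×10^-5, f = 0.01299, h_2 = f(L/D)V²/2g = 10.49 m
Pipe 3: V = 1.222 m/s, Re = 3.98×10^5, ε/D = 3.98×10^-6, f = 0.01365, h_3 = f(L/D)V²/2g = 2.773 m
Series → Q common, losses add: H = Σh = 17.51 m

H ≈ 17.5 m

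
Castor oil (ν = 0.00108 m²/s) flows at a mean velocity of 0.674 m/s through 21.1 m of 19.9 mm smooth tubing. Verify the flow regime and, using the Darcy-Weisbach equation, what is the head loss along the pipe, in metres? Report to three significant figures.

h_f ≈ 127 m

Re = VD/ν = 0.674·0.01990/0.00108 = 12.4 → laminar (Re < 2300)
f = 64/Re = 5.153
h_f = f(L/D)V²/(2g) = 5.153·(21.1/0.01990)·0.674²/(2·9.81) = 126.5 m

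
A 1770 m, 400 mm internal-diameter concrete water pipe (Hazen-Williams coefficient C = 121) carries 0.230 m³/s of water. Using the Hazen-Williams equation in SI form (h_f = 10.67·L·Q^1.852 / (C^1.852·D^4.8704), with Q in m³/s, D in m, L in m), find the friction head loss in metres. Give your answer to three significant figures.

h_f = 10.67·1770·0.230^1.852 / (121^1.852·0.400^4.8704) = 14.96 m

h_f ≈ 15.0 m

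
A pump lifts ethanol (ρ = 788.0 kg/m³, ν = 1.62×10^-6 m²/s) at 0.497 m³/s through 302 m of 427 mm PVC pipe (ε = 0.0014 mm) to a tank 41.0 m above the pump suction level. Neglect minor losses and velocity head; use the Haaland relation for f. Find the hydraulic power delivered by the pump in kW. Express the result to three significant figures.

V = 4Q/(πD²) = 3.471 m/s; Re = 9.15×10^5; ε/D = 3.28×10^-6; f = 0.01181
h_f = f(L/D)V²/2g = 5.129 m
Total head H = z + h_f = 41.0 + 5.129 = 46.13 m
P_hyd = ρgQH = 788.0·9.81·0.497·46.13 = 177.2 kW

P_hyd ≈ 177 kW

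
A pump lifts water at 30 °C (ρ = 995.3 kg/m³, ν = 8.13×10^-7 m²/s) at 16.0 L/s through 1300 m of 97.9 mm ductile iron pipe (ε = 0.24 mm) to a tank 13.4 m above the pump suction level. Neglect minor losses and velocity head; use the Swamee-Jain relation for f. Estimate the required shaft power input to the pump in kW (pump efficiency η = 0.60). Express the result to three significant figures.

V = 4Q/(πD²) = 2.126 m/s; Re = 2.56×10^5; ε/D = 0.00245; f = 0.02551
h_f = f(L/D)V²/2g = 78.00 m
Total head H = z + h_f = 13.4 + 78.00 = 91.40 m
P_hyd = ρgQH = 995.3·9.81·0.0160·91.40 = 14.28 kW
P_shaft = P_hyd/η = 14.28/0.60 = 23.80 kW

P_shaft ≈ 23.8 kW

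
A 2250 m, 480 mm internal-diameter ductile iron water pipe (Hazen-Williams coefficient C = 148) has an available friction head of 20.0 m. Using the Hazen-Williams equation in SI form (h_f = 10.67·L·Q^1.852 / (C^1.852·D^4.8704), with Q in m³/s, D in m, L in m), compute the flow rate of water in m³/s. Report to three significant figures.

Q ≈ 0.467 m³/s

Rearranging: Q = [h_f·C^1.852·D^4.8704 / (10.67·L)]^(1/1.852)
Q = [20.0·148^1.852·0.480^4.8704 / (10.67·2250)]^0.540 = 0.4670 m³/s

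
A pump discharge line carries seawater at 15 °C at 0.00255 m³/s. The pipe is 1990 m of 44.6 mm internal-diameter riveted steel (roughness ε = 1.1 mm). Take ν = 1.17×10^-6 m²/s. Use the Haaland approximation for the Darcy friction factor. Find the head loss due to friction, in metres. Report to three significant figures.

h_f ≈ 324 m

V = 4Q/(πD²) = 4·0.00255/(π·0.0446²) = 1.632 m/s
Re = VD/ν = 1.632·0.0446/1.17×10^-6 = 6.22×10^4 → turbulent
ε/D = 1.1/44.6 = 0.0247
Haaland: f = 0.05344
h_f = f(L/D)V²/(2g) = 0.05344·(1990/0.0446)·1.632²/(2·9.81) = 323.8 m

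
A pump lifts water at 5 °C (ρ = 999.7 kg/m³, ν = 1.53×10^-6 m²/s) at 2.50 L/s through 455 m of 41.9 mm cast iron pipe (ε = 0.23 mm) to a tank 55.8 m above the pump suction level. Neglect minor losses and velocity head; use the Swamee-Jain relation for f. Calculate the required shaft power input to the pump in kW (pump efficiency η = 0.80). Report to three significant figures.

V = 4Q/(πD²) = 1.813 m/s; Re = 4.97×10^4; ε/D = 0.00549; f = 0.03333
h_f = f(L/D)V²/2g = 60.64 m
Total head H = z + h_f = 55.8 + 60.64 = 116.4 m
P_hyd = ρgQH = 999.7·9.81·0.00250·116.4 = 2.855 kW
P_shaft = P_hyd/η = 2.855/0.80 = 3.568 kW

P_shaft ≈ 3.57 kW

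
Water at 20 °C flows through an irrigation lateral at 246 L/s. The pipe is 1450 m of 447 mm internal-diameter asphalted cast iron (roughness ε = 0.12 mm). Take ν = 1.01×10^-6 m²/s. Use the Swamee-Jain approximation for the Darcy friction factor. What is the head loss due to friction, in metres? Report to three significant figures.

V = 4Q/(πD²) = 4·0.246/(π·0.447²) = 1.568 m/s
Re = VD/ν = 1.568·0.447/1.01×10^-6 = 6.94×10^5 → turbulent
ε/D = 0.12/447 = 2.68×10^-4
Swamee-Jain: f = 0.01577
h_f = f(L/D)V²/(2g) = 0.01577·(1450/0.447)·1.568²/(2·9.81) = 6.407 m

h_f ≈ 6.41 m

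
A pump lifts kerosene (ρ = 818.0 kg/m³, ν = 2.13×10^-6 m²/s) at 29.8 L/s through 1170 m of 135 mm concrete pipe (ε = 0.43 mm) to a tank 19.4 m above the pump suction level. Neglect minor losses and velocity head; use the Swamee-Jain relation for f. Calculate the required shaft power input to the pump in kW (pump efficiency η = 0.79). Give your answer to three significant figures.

P_shaft ≈ 22.0 kW

V = 4Q/(πD²) = 2.082 m/s; Re = 1.32×10^5; ε/D = 0.00319; f = 0.02780
h_f = f(L/D)V²/2g = 53.22 m
Total head H = z + h_f = 19.4 + 53.22 = 72.62 m
P_hyd = ρgQH = 818.0·9.81·0.0298·72.62 = 17.37 kW
P_shaft = P_hyd/η = 17.37/0.79 = 21.98 kW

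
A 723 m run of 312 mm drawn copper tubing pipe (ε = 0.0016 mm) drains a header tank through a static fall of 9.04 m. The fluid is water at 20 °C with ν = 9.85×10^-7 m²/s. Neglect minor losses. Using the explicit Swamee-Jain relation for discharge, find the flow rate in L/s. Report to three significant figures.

Swamee-Jain (Type II): Q = -0.965·√(gD⁵h_f/L)·ln[ε/(3.7D) + √(3.17ν²L/(gD³h_f))]
√(gD⁵h_f/L) = √(9.81·0.312⁵·9.04/723) = 0.01904
ε/(3.7D) = 1.39×10^-6; √(3.17ν²L/(gD³h_f)) = 2.87×10^-5
Q = -0.965·0.01904·ln(3.012×10^-5) = 0.1913 m³/s
Check: V = 2.50 m/s, Re = 7.93×10^5, f = 0.01219, h_f = 9.01 m ≈ 9.04 m ✓

Q ≈ 191 L/s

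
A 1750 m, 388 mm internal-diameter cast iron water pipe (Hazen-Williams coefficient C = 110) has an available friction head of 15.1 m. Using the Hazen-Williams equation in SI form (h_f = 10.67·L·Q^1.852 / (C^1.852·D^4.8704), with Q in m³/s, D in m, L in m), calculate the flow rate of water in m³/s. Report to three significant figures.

Q ≈ 0.195 m³/s

Rearranging: Q = [h_f·C^1.852·D^4.8704 / (10.67·L)]^(1/1.852)
Q = [15.1·110^1.852·0.388^4.8704 / (10.67·1750)]^0.540 = 0.1952 m³/s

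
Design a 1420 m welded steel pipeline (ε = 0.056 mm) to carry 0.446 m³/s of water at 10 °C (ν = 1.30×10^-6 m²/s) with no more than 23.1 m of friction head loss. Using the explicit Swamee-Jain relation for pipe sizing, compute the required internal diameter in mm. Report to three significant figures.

Swamee-Jain (Type III): D = 0.66·[ε^1.25·(LQ²/(gh_f))^4.75 + ν·Q^9.4·(L/(gh_f))^5.2]^0.04
LQ²/(gh_f) = 1.246; L/(gh_f) = 6.266
Term 1 = ε^1.25·(…)^4.75 = 1.38×10^-5; Term 2 = ν·Q^9.4·(…)^5.2 = 9.16×10^-6
D = 0.66·(1.38×10^-5 + 9.16×10^-6)^0.04 = 0.4305 m = 431 mm
Check: V = 3.06 m/s, Re = 1.01×10^6, f = 0.01391, h_f = 22.0 m ≈ 23.1 m ✓

D ≈ 431 mm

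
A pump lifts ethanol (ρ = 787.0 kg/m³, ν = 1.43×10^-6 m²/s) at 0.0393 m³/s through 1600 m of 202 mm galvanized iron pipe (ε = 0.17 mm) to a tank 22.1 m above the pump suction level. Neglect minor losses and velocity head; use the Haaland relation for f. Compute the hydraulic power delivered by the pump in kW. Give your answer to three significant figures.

V = 4Q/(πD²) = 1.226 m/s; Re = 1.73×10^5; ε/D = 8.42×10^-4; f = 0.02045
h_f = f(L/D)V²/2g = 12.41 m
Total head H = z + h_f = 22.1 + 12.41 = 34.51 m
P_hyd = ρgQH = 787.0·9.81·0.0393·34.51 = 10.47 kW

P_hyd ≈ 10.5 kW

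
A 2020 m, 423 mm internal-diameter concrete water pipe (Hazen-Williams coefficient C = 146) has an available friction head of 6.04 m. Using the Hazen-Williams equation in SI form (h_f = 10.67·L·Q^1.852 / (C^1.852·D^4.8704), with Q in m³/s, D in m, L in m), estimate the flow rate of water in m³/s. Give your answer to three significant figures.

Rearranging: Q = [h_f·C^1.852·D^4.8704 / (10.67·L)]^(1/1.852)
Q = [6.04·146^1.852·0.423^4.8704 / (10.67·2020)]^0.540 = 0.1834 m³/s

Q ≈ 0.183 m³/s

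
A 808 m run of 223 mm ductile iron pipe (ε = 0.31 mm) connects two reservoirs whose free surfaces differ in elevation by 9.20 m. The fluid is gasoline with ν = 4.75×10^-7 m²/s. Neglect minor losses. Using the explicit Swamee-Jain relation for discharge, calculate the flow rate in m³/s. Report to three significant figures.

Q ≈ 0.0593 m³/s

Swamee-Jain (Type II): Q = -0.965·√(gD⁵h_f/L)·ln[ε/(3.7D) + √(3.17ν²L/(gD³h_f))]
√(gD⁵h_f/L) = √(9.81·0.223⁵·9.20/808) = 0.007848
ε/(3.7D) = 3.76×10^-4; √(3.17ν²L/(gD³h_f)) = 2.40×10^-5
Q = -0.965·0.007848·ln(3.997×10^-4) = 0.05926 m³/s
Check: V = 1.52 m/s, Re = 7.12×10^5, f = 0.02175, h_f = 9.25 m ≈ 9.20 m ✓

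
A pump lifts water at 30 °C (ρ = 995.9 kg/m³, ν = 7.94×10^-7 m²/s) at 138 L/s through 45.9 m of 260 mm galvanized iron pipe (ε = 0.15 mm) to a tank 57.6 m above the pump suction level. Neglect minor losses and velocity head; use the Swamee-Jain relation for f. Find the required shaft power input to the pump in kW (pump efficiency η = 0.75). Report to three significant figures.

P_shaft ≈ 105 kW

V = 4Q/(πD²) = 2.599 m/s; Re = 8.51×10^5; ε/D = 5.77×10^-4; f = 0.01788
h_f = f(L/D)V²/2g = 1.087 m
Total head H = z + h_f = 57.6 + 1.087 = 58.69 m
P_hyd = ρgQH = 995.9·9.81·0.138·58.69 = 79.12 kW
P_shaft = P_hyd/η = 79.12/0.75 = 105.5 kW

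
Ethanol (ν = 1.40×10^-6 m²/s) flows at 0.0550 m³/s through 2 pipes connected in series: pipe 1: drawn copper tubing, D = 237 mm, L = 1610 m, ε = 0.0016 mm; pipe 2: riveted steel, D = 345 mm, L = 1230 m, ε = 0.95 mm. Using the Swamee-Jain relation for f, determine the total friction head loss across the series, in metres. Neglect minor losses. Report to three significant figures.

H ≈ 9.99 m

Pipe 1: V = 1.247 m/s, Re = 2.11×10^5, ε/D = 6.75×10^-6, f = 0.01543, h_1 = f(L/D)V²/2g = 8.307 m
Pipe 2: V = 0.5883 m/s, Re = 1.45×10^5, ε/D = 0.00275, f = 0.02673, h_2 = f(L/D)V²/2g = 1.681 m
Series → Q common, losses add: H = Σh = 9.988 m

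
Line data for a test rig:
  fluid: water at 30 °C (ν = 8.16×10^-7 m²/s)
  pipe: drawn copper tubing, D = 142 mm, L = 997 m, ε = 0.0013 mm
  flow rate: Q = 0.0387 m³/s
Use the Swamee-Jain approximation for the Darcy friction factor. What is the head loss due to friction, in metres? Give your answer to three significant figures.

V = 4Q/(πD²) = 4·0.0387/(π·0.142²) = 2.444 m/s
Re = VD/ν = 2.444·0.142/8.16×10^-7 = 4.25×10^5 → turbulent
ε/D = 0.0013/142 = 9.15×10^-6
Swamee-Jain: f = 0.01361
h_f = f(L/D)V²/(2g) = 0.01361·(997/0.142)·2.444²/(2·9.81) = 29.09 m

h_f ≈ 29.1 m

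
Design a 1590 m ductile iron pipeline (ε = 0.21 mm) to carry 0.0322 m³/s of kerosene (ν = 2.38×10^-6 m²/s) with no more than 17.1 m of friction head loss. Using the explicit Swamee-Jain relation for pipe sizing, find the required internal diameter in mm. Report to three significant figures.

D ≈ 182 mm

Swamee-Jain (Type III): D = 0.66·[ε^1.25·(LQ²/(gh_f))^4.75 + ν·Q^9.4·(L/(gh_f))^5.2]^0.04
LQ²/(gh_f) = 0.009828; L/(gh_f) = 9.478
Term 1 = ε^1.25·(…)^4.75 = 7.36×10^-15; Term 2 = ν·Q^9.4·(…)^5.2 = 2.69×10^-15
D = 0.66·(7.36×10^-15 + 2.69×10^-15)^0.04 = 0.1818 m = 182 mm
Check: V = 1.24 m/s, Re = 9.47×10^4, f = 0.02298, h_f = 15.8 m ≈ 17.1 m ✓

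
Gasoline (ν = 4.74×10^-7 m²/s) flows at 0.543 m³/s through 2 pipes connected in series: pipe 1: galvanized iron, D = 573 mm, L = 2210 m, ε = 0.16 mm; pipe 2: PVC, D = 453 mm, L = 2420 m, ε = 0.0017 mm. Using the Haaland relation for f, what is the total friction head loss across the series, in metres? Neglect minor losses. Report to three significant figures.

Pipe 1: V = 2.106 m/s, Re = 2.55×10^6, ε/D = 2.79×10^-4, f = 0.01502, h_1 = f(L/D)V²/2g = 13.09 m
Pipe 2: V = 3.369 m/s, Re = 3.22×10^6, ε/D = 3.75×10^-6, f = 0.009751, h_2 = f(L/D)V²/2g = 30.14 m
Series → Q common, losses add: H = Σh = 43.23 m

H ≈ 43.2 m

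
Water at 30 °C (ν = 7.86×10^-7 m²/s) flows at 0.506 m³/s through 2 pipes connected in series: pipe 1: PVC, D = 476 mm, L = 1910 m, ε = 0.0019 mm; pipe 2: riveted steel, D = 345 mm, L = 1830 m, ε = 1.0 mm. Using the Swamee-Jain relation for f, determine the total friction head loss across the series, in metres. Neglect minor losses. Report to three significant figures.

Pipe 1: V = 2.843 m/s, Re = 1.72×10^6, ε/D = 3.99×10^-6, f = 0.01076, h_1 = f(L/D)V²/2g = 17.78 m
Pipe 2: V = 5.413 m/s, Re = 2.38×10^6, ε/D = 0.00290, f = 0.02601, h_2 = f(L/D)V²/2g = 206.0 m
Series → Q common, losses add: H = Σh = 223.8 m

H ≈ 224 m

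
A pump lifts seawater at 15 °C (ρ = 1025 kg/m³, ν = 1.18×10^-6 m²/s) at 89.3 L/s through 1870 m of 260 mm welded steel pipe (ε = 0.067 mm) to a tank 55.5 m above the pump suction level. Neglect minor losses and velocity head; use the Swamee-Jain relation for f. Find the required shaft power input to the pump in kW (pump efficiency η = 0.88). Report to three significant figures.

V = 4Q/(πD²) = 1.682 m/s; Re = 3.71×10^5; ε/D = 2.58×10^-4; f = 0.01642
h_f = f(L/D)V²/2g = 17.03 m
Total head H = z + h_f = 55.5 + 17.03 = 72.53 m
P_hyd = ρgQH = 1025·9.81·0.0893·72.53 = 65.13 kW
P_shaft = P_hyd/η = 65.13/0.88 = 74.01 kW

P_shaft ≈ 74.0 kW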